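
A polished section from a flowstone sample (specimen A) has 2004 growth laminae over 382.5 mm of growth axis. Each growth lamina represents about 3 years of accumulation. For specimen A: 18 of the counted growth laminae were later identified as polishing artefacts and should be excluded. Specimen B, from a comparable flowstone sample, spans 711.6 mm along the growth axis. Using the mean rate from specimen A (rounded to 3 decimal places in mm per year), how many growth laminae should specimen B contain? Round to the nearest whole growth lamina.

Specimen A: true growth lamina count = 2004 − 18 = 1986.
Specimen A: at 3 years per growth lamina, 1986 × 3 = 5958 years.
A: Extension rate ≈ 382.5 / 5958 = 0.064 mm/year.
B spans 711.6 / 0.064 = 11118.75 years; at 3 years per growth lamina that is 11118.75 / 3 ≈ 3706 growth laminae.

3706 growth laminae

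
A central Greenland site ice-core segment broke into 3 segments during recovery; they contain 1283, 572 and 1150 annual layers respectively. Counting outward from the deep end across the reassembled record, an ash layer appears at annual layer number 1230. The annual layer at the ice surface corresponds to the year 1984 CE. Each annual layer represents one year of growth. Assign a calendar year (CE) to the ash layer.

Total annual layers = 1283 + 572 + 1150 = 3005.
3005 − 1230 = 1775 annual layers lie beyond the ash layer toward the ice surface.
Counting back 1775 years from 1984 CE places the ash layer in 1984 − 1775 = 209 CE.

209 CE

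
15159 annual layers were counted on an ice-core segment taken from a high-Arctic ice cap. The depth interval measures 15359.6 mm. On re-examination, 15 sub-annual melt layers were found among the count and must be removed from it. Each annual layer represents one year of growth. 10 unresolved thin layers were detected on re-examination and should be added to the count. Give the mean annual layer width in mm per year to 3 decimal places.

1.014 mm per year

After corrections the count is 15159 − 15 + 10 = 15154 annual layers.
Mean rate = 15359.6 mm / 15154 years ≈ 1.014 mm per year.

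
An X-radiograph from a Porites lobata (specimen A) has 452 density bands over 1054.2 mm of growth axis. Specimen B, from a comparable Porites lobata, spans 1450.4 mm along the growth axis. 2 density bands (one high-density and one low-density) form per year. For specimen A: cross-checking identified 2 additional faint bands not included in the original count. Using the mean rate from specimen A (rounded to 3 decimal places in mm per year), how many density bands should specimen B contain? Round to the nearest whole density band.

Specimen A: true density band count = 452 + 2 = 454.
Specimen A: with 2 density bands per year, 454 / 2 = 227 years.
A: 1054.2 mm over 227 years gives 1054.2 / 227 ≈ 4.644 mm/yr.
For B, 1450.4 / 4.644 = 312.32 years; at 2 density bands per year that is 312.32 × 2 ≈ 625 density bands.

625 density bands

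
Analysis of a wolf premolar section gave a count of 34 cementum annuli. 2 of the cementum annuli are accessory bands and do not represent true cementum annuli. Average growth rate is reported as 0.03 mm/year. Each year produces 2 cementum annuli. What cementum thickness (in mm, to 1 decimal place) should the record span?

0.5 mm

Adjusted count: 34 − 2 = 32 cementum annuli.
With 2 cementum annuli per year, 32 / 2 = 16 years.
Length ≈ 0.03 × 16 = 0.5 mm.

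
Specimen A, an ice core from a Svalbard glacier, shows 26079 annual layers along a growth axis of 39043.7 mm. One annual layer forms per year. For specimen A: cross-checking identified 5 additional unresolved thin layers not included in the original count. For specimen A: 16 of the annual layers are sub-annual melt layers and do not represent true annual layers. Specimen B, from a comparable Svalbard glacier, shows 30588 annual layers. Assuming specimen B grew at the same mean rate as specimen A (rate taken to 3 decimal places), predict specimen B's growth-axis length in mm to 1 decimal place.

Specimen A: true annual layer count = 26079 − 16 + 5 = 26068.
A: Mean rate = 39043.7 mm / 26068 years ≈ 1.498 mm/year.
B's length ≈ 1.498 × 30588 = 45820.8 mm.

45820.8 mm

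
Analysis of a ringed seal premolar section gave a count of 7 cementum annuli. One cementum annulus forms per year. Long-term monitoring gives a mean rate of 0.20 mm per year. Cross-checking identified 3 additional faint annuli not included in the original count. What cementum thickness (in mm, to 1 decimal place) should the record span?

2.0 mm

True cementum annulus count = 7 + 3 = 10.
10 years at 0.20 mm/year gives 0.20 × 10 = 2.0 mm.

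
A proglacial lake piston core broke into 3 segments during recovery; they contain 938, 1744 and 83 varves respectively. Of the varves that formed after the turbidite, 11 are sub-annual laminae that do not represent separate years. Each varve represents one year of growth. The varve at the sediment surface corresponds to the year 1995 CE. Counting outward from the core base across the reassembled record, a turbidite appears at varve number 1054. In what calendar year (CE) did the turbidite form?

295 CE

Total varves = 938 + 1744 + 83 = 2765.
Between varve 1054 and the sediment surface there are 2765 − 1054 = 1711 varves.
Removing the 11 false varves leaves 1711 − 11 = 1700 true varves beyond the turbidite.
The varve at the sediment surface is 1995 CE, so the turbidite dates to 1995 − 1700 = 295 CE.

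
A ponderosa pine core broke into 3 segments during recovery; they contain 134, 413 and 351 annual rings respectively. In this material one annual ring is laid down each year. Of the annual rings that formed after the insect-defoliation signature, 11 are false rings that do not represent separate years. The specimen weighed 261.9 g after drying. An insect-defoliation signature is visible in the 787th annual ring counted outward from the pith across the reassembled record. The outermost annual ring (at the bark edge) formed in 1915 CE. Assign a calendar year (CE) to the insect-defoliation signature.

Total annual rings = 134 + 413 + 351 = 898.
898 − 787 = 111 annual rings lie beyond the insect-defoliation signature toward the bark edge.
111 − 11 false = 100 true annual rings after the insect-defoliation signature.
1915 − 100 = 1815 CE.

1815 CE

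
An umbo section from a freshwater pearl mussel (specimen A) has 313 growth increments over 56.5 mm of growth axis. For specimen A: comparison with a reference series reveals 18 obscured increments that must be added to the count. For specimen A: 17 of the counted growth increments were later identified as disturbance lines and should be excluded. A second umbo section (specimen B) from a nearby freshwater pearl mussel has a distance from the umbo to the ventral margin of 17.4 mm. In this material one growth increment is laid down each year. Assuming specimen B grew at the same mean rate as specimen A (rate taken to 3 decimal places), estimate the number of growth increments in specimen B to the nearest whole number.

97 growth increments

Specimen A: correcting the raw count gives 313 − 17 + 18 = 314 true growth increments.
A: Mean rate = 56.5 mm / 314 years ≈ 0.180 mm/year.
B spans 17.4 / 0.180 = 96.67 years ≈ 97 growth increments.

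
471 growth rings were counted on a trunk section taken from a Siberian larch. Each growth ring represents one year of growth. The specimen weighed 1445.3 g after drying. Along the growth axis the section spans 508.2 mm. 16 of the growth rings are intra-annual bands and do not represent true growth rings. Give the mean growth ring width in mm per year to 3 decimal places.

1.117 mm per year

Adjusted count: 471 − 16 = 455 growth rings.
Extension rate ≈ 508.2 / 455 = 1.117 mm per year.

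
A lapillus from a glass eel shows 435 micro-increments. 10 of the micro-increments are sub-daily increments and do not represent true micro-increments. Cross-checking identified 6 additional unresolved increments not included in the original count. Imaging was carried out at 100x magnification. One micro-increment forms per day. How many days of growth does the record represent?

431 d

True micro-increment count = 435 − 10 + 6 = 431.
At one micro-increment per day, that is 431 days.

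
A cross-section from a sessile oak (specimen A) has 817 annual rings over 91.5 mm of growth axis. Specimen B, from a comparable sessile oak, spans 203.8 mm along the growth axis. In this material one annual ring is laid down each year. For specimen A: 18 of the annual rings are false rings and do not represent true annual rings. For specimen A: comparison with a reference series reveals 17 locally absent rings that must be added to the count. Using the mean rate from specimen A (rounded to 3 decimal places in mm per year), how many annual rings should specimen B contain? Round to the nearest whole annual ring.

Specimen A: adjusted count: 817 − 18 + 17 = 816 annual rings.
A: Mean rate = 91.5 mm / 816 years ≈ 0.112 mm/yr.
B spans 203.8 / 0.112 = 1819.64 years ≈ 1820 annual rings.

1820 annual rings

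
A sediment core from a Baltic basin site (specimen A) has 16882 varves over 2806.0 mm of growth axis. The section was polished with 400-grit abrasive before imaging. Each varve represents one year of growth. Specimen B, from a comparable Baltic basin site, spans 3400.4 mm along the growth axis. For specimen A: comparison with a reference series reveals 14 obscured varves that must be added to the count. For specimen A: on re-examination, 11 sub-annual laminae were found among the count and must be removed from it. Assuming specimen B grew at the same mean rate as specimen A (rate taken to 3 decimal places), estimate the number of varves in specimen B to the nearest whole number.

20484 varves

Specimen A: correcting the raw count gives 16882 − 11 + 14 = 16885 true varves.
A: 2806.0 mm over 16885 years gives 2806.0 / 16885 ≈ 0.166 mm per year.
B spans 3400.4 / 0.166 = 20484.34 years ≈ 20484 varves.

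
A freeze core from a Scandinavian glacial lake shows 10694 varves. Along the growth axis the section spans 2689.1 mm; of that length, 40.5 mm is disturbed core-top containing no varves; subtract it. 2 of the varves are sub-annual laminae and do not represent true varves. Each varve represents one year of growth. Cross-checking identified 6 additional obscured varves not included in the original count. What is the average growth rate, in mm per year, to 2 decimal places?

Correcting the raw count gives 10694 − 2 + 6 = 10698 true varves.
Net length = 2689.1 − 40.5 = 2648.6 mm.
Extension rate ≈ 2648.6 / 10698 = 0.25 mm per year.

0.25 mm per year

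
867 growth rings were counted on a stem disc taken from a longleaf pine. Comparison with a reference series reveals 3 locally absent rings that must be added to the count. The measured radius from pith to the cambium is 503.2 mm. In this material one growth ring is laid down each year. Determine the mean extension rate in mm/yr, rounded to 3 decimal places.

After corrections the count is 867 + 3 = 870 growth rings.
503.2 mm over 870 years gives 503.2 / 870 ≈ 0.578 mm/yr.

0.578 mm/yr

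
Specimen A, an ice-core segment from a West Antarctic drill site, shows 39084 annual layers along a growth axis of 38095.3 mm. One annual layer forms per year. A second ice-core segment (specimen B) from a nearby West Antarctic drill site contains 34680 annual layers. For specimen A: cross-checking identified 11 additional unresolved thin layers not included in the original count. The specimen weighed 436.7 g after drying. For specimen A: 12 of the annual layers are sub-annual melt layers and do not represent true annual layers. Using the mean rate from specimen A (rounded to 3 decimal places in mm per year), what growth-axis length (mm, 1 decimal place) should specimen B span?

Specimen A: after corrections the count is 39084 − 12 + 11 = 39083 annual layers.
A: Extension rate ≈ 38095.3 / 39083 = 0.975 mm/year.
Length of B = 0.975 × 34680 = 33813.0 mm.

33813.0 mm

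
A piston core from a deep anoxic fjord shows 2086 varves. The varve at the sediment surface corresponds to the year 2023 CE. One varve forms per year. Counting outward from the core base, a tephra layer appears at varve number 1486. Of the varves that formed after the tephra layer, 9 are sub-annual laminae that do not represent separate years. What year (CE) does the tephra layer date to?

Between varve 1486 and the sediment surface there are 2086 − 1486 = 600 varves.
Removing the 9 false varves leaves 600 − 9 = 591 true varves beyond the tephra layer.
The varve at the sediment surface is 2023 CE, so the tephra layer dates to 2023 − 591 = 1432 CE.

1432 CE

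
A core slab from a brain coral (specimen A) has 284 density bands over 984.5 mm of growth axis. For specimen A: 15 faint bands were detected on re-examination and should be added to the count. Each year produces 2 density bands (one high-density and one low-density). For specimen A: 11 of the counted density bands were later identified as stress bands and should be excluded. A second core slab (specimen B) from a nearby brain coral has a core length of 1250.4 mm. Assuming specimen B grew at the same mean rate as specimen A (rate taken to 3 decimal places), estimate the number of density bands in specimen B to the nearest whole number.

366 density bands

Specimen A: true density band count = 284 − 11 + 15 = 288.
Specimen A: dividing by 2 density bands per year: 288 / 2 = 144 years.
A: Mean rate = 984.5 mm / 144 years ≈ 6.837 mm/year.
B spans 1250.4 / 6.837 = 182.89 years; at 2 density bands per year that is 182.89 × 2 ≈ 366 density bands.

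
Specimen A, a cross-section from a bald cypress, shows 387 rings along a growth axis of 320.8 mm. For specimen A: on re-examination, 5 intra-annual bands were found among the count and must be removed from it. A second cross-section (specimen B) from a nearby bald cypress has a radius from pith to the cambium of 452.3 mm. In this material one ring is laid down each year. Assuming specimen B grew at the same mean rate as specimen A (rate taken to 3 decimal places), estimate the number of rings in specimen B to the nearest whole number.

538 rings

Specimen A: correcting the raw count gives 387 − 5 = 382 true rings.
A: 320.8 mm over 382 years gives 320.8 / 382 ≈ 0.840 mm/yr.
B spans 452.3 / 0.840 = 538.45 years ≈ 538 rings.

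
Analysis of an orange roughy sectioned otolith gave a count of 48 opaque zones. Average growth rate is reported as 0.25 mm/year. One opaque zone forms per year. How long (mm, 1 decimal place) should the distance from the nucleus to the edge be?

12.0 mm

The record spans 48 years at 0.25 mm per year.
Predicted length = 0.25 mm/year × 48 years = 12.0 mm.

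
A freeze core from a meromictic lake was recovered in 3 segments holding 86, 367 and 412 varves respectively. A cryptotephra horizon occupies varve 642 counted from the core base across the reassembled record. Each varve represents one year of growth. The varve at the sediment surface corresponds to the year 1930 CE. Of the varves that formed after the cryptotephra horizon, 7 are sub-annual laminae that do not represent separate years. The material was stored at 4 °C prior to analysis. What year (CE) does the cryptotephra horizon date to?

Total varves = 86 + 367 + 412 = 865.
865 − 642 = 223 varves lie beyond the cryptotephra horizon toward the sediment surface.
Excluding 7 false varves: 223 − 7 = 216.
1930 − 216 = 1714 CE.

1714 CE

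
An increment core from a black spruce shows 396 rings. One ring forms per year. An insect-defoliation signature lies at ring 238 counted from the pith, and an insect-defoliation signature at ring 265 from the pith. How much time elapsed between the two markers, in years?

Separation: 265 − 238 = 27 rings.
At one ring per year, 27 years elapsed between them.

27 yr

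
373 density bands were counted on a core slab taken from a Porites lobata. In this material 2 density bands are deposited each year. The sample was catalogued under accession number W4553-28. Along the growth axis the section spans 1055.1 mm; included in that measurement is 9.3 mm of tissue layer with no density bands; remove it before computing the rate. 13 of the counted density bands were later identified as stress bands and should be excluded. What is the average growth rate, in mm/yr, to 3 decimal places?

Correcting the raw count gives 373 − 13 = 360 true density bands.
360 density bands at 2 per year is 360 / 2 = 180 years.
Removing the 9.3 mm offcut leaves 1055.1 − 9.3 = 1045.8 mm.
Mean rate = 1045.8 mm / 180 years ≈ 5.810 mm/yr.

5.810 mm/yr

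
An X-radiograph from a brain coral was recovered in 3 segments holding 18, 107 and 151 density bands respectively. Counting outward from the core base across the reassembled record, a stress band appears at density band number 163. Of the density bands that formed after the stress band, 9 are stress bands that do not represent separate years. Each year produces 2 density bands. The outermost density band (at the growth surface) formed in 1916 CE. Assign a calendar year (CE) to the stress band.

1864 CE

Total density bands = 18 + 107 + 151 = 276.
Between density band 163 and the growth surface there are 276 − 163 = 113 density bands.
Excluding 9 false density bands: 113 − 9 = 104.
With 2 density bands per year, 104 / 2 = 52 years.
Counting back 52 years from 1916 CE places the stress band in 1916 − 52 = 1864 CE.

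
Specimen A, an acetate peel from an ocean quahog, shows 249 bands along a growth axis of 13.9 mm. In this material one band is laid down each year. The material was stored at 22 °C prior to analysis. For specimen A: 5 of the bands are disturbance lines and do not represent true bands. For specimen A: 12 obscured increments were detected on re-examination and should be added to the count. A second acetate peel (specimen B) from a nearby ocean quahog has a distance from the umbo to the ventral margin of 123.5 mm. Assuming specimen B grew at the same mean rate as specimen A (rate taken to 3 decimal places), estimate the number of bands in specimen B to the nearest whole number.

Specimen A: after corrections the count is 249 − 5 + 12 = 256 bands.
A: Extension rate ≈ 13.9 / 256 = 0.054 mm/yr.
Specimen B: 123.5 mm / 0.054 mm per year = 2287.04 years ≈ 2287 bands.

2287 bands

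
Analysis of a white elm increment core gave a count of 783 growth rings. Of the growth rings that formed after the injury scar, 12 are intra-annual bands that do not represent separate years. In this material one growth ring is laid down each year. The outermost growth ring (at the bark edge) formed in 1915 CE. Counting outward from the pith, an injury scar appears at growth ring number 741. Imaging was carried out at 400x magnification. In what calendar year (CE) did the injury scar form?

1885 CE

783 − 741 = 42 growth rings lie beyond the injury scar toward the bark edge.
Excluding 12 false growth rings: 42 − 12 = 30.
The growth ring at the bark edge is 1915 CE, so the injury scar dates to 1915 − 30 = 1885 CE.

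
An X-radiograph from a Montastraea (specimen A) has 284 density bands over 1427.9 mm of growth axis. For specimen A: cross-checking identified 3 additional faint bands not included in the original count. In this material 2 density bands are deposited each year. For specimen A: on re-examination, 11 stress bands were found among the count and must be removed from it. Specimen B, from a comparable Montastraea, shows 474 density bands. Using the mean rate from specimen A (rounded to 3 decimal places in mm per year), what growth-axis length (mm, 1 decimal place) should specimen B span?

Specimen A: true density band count = 284 − 11 + 3 = 276.
Specimen A: with 2 density bands per year, 276 / 2 = 138 years.
A: Extension rate ≈ 1427.9 / 138 = 10.347 mm/year.
Specimen B: dividing by 2 density bands per year: 474 / 2 = 237 years. For B, 10.347 mm/year × 237 years = 2452.2 mm.

2452.2 mm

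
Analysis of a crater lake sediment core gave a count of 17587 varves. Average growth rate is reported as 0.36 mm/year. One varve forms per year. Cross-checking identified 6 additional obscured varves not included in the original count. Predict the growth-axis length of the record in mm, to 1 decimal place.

Correcting the raw count gives 17587 + 6 = 17593 true varves.
Predicted length = 0.36 mm/year × 17593 years = 6333.5 mm.

6333.5 mm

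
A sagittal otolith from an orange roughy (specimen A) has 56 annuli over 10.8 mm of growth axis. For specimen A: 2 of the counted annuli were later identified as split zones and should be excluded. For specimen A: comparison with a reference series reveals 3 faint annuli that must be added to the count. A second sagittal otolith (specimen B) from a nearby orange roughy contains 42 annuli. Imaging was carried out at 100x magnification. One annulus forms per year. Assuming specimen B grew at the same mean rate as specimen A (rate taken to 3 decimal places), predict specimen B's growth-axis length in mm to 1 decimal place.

7.9 mm

Specimen A: true annulus count = 56 − 2 + 3 = 57.
A: 10.8 mm over 57 years gives 10.8 / 57 ≈ 0.189 mm/yr.
B's length ≈ 0.189 × 42 = 7.9 mm.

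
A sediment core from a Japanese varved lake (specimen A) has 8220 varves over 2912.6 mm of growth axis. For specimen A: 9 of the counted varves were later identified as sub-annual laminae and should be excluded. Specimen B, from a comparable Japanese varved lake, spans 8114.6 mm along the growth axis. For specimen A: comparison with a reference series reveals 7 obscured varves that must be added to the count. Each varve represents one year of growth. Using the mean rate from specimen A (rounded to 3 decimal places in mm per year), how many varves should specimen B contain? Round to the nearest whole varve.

Specimen A: after corrections the count is 8220 − 9 + 7 = 8218 varves.
A: 2912.6 mm over 8218 years gives 2912.6 / 8218 ≈ 0.354 mm/year.
B spans 8114.6 / 0.354 = 22922.60 years ≈ 22923 varves.

22923 varves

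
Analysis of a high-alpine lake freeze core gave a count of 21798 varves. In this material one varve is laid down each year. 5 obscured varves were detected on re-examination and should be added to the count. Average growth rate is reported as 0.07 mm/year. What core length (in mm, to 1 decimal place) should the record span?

Adjusted count: 21798 + 5 = 21803 varves.
Predicted length = 0.07 mm/year × 21803 years = 1526.2 mm.

1526.2 mm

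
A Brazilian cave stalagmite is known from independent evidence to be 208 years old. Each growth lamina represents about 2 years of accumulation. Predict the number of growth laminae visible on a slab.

104 growth laminae

Expected growth laminae: 208 / 2 = 104.
So 104 growth laminae should be present.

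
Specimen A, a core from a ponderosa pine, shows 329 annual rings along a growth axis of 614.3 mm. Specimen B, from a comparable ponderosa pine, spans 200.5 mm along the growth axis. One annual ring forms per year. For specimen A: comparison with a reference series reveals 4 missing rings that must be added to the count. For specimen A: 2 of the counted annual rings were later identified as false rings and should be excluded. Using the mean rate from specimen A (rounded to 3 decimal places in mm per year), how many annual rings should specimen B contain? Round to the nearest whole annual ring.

108 annual rings

Specimen A: adjusted count: 329 − 2 + 4 = 331 annual rings.
A: Extension rate ≈ 614.3 / 331 = 1.856 mm per year.
For B, 200.5 / 1.856 = 108.03 years ≈ 108 annual rings.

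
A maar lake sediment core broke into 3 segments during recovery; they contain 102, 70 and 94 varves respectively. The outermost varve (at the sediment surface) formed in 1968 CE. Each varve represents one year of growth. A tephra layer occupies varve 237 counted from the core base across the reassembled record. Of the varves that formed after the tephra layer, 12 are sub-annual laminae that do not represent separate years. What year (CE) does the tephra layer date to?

Total varves = 102 + 70 + 94 = 266.
266 − 237 = 29 varves lie beyond the tephra layer toward the sediment surface.
Excluding 12 false varves: 29 − 12 = 17.
1968 − 17 = 1951 CE.

1951 CE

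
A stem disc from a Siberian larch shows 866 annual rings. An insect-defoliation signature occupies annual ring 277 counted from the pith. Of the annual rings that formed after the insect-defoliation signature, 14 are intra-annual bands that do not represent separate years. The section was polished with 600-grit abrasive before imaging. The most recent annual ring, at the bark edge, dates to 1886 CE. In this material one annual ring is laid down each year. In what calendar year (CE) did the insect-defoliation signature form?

1311 CE

866 − 277 = 589 annual rings lie beyond the insect-defoliation signature toward the bark edge.
Removing the 14 false annual rings leaves 589 − 14 = 575 true annual rings beyond the insect-defoliation signature.
Counting back 575 years from 1886 CE places the insect-defoliation signature in 1886 − 575 = 1311 CE.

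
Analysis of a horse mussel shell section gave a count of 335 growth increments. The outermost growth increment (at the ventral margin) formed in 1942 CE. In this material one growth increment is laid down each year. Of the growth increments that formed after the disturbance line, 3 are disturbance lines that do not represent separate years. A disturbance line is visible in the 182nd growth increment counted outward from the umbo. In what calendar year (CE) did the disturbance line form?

1792 CE

The disturbance line sits at growth increment 182 from the umbo, so 335 − 182 = 153 growth increments formed after it.
153 − 3 false = 150 true growth increments after the disturbance line.
Counting back 150 years from 1942 CE places the disturbance line in 1942 − 150 = 1792 CE.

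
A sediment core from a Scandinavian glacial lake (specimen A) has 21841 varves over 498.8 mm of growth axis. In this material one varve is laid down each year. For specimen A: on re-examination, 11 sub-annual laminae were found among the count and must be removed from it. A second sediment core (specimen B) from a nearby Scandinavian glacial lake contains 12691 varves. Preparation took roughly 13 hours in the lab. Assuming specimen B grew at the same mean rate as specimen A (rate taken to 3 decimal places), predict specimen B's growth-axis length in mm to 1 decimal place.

Specimen A: adjusted count: 21841 − 11 = 21830 varves.
A: Extension rate ≈ 498.8 / 21830 = 0.023 mm/year.
Length of B = 0.023 × 12691 = 291.9 mm.

291.9 mm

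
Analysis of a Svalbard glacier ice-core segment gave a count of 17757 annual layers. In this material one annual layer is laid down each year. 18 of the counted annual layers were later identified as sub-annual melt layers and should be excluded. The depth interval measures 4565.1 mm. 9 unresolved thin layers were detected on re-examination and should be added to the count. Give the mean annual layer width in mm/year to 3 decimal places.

0.257 mm/year

After corrections the count is 17757 − 18 + 9 = 17748 annual layers.
4565.1 mm over 17748 years gives 4565.1 / 17748 ≈ 0.257 mm/year.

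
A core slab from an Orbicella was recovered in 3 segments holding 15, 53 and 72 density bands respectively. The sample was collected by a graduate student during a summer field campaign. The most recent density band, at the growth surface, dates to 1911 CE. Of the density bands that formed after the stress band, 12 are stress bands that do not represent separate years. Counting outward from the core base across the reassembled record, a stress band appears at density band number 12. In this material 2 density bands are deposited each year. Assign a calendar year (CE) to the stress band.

Total density bands = 15 + 53 + 72 = 140.
The stress band sits at density band 12 from the core base, so 140 − 12 = 128 density bands formed after it.
128 − 12 false = 116 true density bands after the stress band.
With 2 density bands per year, 116 / 2 = 58 years.
The density band at the growth surface is 1911 CE, so the stress band dates to 1911 − 58 = 1853 CE.

1853 CE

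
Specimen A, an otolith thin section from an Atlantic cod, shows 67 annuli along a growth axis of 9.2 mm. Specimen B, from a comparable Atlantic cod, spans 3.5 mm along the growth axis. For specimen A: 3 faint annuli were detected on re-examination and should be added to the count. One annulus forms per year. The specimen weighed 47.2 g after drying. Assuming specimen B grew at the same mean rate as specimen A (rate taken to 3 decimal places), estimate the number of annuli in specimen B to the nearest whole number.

Specimen A: after corrections the count is 67 + 3 = 70 annuli.
A: Extension rate ≈ 9.2 / 70 = 0.131 mm/yr.
For B, 3.5 / 0.131 = 26.72 years ≈ 27 annuli.

27 annuli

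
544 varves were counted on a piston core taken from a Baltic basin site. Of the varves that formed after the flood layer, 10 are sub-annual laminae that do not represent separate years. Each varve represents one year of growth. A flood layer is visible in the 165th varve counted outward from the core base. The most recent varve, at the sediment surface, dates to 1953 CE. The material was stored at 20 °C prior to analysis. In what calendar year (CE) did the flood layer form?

544 − 165 = 379 varves lie beyond the flood layer toward the sediment surface.
Removing the 10 false varves leaves 379 − 10 = 369 true varves beyond the flood layer.
Counting back 369 years from 1953 CE places the flood layer in 1953 − 369 = 1584 CE.

1584 CE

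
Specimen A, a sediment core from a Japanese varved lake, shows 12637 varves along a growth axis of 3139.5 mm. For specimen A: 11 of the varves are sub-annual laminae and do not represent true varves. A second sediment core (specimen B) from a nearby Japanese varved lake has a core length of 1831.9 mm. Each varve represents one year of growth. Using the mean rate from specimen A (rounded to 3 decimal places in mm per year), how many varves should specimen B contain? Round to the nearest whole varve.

Specimen A: adjusted count: 12637 − 11 = 12626 varves.
A: 3139.5 mm over 12626 years gives 3139.5 / 12626 ≈ 0.249 mm per year.
For B, 1831.9 / 0.249 = 7357.03 years ≈ 7357 varves.

7357 varves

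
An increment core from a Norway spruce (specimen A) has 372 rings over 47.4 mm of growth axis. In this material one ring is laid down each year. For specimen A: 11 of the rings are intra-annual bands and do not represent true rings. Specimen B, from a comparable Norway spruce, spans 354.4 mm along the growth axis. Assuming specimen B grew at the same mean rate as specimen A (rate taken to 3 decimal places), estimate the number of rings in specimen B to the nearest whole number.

2705 rings

Specimen A: after corrections the count is 372 − 11 = 361 rings.
A: Extension rate ≈ 47.4 / 361 = 0.131 mm/year.
B spans 354.4 / 0.131 = 2705.34 years ≈ 2705 rings.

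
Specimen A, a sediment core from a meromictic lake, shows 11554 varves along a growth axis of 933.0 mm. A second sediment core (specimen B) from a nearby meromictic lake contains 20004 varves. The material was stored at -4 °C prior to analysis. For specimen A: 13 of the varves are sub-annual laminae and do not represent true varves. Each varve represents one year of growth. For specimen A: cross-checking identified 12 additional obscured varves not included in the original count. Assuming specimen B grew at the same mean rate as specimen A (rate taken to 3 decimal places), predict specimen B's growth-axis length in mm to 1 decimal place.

1620.3 mm

Specimen A: adjusted count: 11554 − 13 + 12 = 11553 varves.
A: Extension rate ≈ 933.0 / 11553 = 0.081 mm/yr.
For B, 0.081 mm/year × 20004 years = 1620.3 mm.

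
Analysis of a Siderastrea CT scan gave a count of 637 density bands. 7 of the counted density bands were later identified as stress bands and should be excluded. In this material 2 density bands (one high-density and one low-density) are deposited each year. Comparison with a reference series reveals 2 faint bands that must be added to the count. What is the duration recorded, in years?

Correcting the raw count gives 637 − 7 + 2 = 632 true density bands.
632 density bands at 2 per year is 632 / 2 = 316 years.

316 yr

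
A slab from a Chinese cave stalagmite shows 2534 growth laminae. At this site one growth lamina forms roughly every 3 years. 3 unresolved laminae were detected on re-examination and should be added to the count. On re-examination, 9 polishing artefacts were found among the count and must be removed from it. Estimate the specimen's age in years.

Adjusted count: 2534 − 9 + 3 = 2528 growth laminae.
2528 growth laminae at 3 years each span 2528 × 3 = 7584 years.

7584 years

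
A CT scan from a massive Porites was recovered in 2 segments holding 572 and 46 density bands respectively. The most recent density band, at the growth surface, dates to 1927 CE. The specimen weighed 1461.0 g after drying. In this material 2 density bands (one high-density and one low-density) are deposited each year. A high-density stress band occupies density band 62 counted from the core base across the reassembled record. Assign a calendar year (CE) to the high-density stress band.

Total density bands = 572 + 46 = 618.
618 − 62 = 556 density bands lie beyond the high-density stress band toward the growth surface.
Dividing by 2 density bands per year: 556 / 2 = 278 years.
Counting back 278 years from 1927 CE places the high-density stress band in 1927 − 278 = 1649 CE.

1649 CE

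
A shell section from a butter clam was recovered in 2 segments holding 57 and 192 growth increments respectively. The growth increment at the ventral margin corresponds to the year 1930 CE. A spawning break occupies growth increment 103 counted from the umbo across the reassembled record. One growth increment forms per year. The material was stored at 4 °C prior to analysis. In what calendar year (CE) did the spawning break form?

1784 CE

Total growth increments = 57 + 192 = 249.
The spawning break sits at growth increment 103 from the umbo, so 249 − 103 = 146 growth increments formed after it.
The growth increment at the ventral margin is 1930 CE, so the spawning break dates to 1930 − 146 = 1784 CE.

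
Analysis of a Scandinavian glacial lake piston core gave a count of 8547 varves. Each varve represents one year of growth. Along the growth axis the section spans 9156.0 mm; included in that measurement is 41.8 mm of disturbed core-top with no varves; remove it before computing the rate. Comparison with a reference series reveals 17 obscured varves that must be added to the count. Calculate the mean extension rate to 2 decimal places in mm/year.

Correcting the raw count gives 8547 + 17 = 8564 true varves.
The growth record spans 9156.0 − 41.8 = 9114.2 mm.
9114.2 mm over 8564 years gives 9114.2 / 8564 ≈ 1.06 mm/year.

1.06 mm/year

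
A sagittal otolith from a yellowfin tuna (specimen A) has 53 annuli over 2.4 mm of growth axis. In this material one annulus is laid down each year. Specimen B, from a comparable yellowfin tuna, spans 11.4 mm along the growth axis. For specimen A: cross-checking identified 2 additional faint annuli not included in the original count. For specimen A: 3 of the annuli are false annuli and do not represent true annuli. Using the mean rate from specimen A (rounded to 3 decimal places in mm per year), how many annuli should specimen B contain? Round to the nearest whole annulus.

Specimen A: adjusted count: 53 − 3 + 2 = 52 annuli.
A: Mean rate = 2.4 mm / 52 years ≈ 0.046 mm per year.
B spans 11.4 / 0.046 = 247.83 years ≈ 248 annuli.

248 annuli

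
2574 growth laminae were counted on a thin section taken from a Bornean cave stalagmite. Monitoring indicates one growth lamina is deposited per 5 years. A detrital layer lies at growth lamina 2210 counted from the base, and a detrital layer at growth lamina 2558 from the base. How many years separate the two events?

Separation: 2558 − 2210 = 348 growth laminae.
Multiplying by 5 years per growth lamina: 348 × 5 = 1740 years.

1740 years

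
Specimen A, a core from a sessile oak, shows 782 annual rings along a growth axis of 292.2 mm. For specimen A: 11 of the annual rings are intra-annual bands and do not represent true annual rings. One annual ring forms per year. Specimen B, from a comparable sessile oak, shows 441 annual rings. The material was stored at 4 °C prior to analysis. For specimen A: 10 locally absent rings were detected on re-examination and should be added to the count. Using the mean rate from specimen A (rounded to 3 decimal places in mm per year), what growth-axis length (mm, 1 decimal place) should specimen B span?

164.9 mm

Specimen A: adjusted count: 782 − 11 + 10 = 781 annual rings.
A: Extension rate ≈ 292.2 / 781 = 0.374 mm/yr.
For B, 0.374 mm/year × 441 years = 164.9 mm.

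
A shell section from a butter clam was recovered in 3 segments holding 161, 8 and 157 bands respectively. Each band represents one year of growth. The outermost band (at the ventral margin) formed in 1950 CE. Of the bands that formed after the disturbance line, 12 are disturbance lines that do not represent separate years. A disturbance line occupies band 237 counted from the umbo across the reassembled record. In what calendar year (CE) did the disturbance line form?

Total bands = 161 + 8 + 157 = 326.
326 − 237 = 89 bands lie beyond the disturbance line toward the ventral margin.
Removing the 12 false bands leaves 89 − 12 = 77 true bands beyond the disturbance line.
1950 − 77 = 1873 CE.

1873 CE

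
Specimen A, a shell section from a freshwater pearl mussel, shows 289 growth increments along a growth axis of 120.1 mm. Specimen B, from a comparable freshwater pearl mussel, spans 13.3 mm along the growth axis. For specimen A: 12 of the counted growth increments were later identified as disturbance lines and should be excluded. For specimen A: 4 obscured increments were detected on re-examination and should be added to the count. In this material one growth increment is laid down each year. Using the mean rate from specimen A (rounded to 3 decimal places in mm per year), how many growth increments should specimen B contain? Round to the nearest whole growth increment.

Specimen A: adjusted count: 289 − 12 + 4 = 281 growth increments.
A: Mean rate = 120.1 mm / 281 years ≈ 0.427 mm/yr.
For B, 13.3 / 0.427 = 31.15 years ≈ 31 growth increments.

31 growth increments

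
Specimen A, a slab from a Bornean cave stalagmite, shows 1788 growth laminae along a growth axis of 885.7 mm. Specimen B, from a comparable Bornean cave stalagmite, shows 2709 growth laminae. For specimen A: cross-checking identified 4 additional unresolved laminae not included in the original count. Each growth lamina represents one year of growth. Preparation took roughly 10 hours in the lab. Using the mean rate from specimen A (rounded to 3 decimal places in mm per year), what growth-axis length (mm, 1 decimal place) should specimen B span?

Specimen A: true growth lamina count = 1788 + 4 = 1792.
A: Extension rate ≈ 885.7 / 1792 = 0.494 mm per year.
Length of B = 0.494 × 2709 = 1338.2 mm.

1338.2 mm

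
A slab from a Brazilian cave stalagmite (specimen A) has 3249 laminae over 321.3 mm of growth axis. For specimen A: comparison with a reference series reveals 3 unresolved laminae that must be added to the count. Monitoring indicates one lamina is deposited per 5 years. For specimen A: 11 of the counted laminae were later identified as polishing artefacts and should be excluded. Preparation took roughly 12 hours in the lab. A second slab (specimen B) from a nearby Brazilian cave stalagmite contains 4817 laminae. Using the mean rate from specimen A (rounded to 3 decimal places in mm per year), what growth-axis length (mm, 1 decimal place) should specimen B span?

481.7 mm

Specimen A: correcting the raw count gives 3249 − 11 + 3 = 3241 true laminae.
Specimen A: multiplying by 5 years per lamina: 3241 × 5 = 16205 years.
A: 321.3 mm over 16205 years gives 321.3 / 16205 ≈ 0.020 mm per year.
Specimen B: at 5 years per lamina, 4817 × 5 = 24085 years. For B, 0.020 mm/year × 24085 years = 481.7 mm.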